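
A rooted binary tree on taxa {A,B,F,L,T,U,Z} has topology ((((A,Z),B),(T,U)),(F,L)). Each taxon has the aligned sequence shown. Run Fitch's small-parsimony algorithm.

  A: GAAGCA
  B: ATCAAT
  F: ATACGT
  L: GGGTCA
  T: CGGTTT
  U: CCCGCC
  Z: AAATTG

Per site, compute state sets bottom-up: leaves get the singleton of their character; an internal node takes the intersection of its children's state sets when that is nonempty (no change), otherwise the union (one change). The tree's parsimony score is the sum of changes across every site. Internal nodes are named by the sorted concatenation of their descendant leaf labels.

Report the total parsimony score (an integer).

AZ@0: {G} ∪ {A} = {A,G} (union, +1)
ABZ@0: {A,G} ∩ {A} = {A} (intersection, +0)
TU@0: {C} ∩ {C} = {C} (intersection, +0)
ABTUZ@0: {A} ∪ {C} = {A,C} (union, +1)
FL@0: {A} ∪ {G} = {A,G} (union, +1)
ABFLTUZ@0: {A,C} ∩ {A,G} = {A} (intersection, +0)
AZ@1: {A} ∩ {A} = {A} (intersection, +0)
ABZ@1: {A} ∪ {T} = {A,T} (union, +1)
TU@1: {G} ∪ {C} = {C,G} (union, +1)
ABTUZ@1: {A,T} ∪ {C,G} = {A,C,G,T} (union, +1)
FL@1: {T} ∪ {G} = {G,T} (union, +1)
ABFLTUZ@1: {A,C,G,T} ∩ {G,T} = {G,T} (intersection, +0)
AZ@2: {A} ∩ {A} = {A} (intersection, +0)
ABZ@2: {A} ∪ {C} = {A,C} (union, +1)
TU@2: {G} ∪ {C} = {C,G} (union, +1)
ABTUZ@2: {A,C} ∩ {C,G} = {C} (intersection, +0)
FL@2: {A} ∪ {G} = {A,G} (union, +1)
ABFLTUZ@2: {C} ∪ {A,G} = {A,C,G} (union, +1)
AZ@3: {G} ∪ {T} = {G,T} (union, +1)
ABZ@3: {G,T} ∪ {A} = {A,G,T} (union, +1)
TU@3: {T} ∪ {G} = {G,T} (union, +1)
ABTUZ@3: {A,G,T} ∩ {G,T} = {G,T} (intersection, +0)
FL@3: {C} ∪ {T} = {C,T} (union, +1)
ABFLTUZ@3: {G,T} ∩ {C,T} = {T} (intersection, +0)
AZ@4: {C} ∪ {T} = {C,T} (union, +1)
ABZ@4: {C,T} ∪ {A} = {A,C,T} (union, +1)
TU@4: {T} ∪ {C} = {C,T} (union, +1)
ABTUZ@4: {A,C,T} ∩ {C,T} = {C,T} (intersection, +0)
FL@4: {G} ∪ {C} = {C,G} (union, +1)
ABFLTUZ@4: {C,T} ∩ {C,G} = {C} (intersection, +0)
AZ@5: {A} ∪ {G} = {A,G} (union, +1)
ABZ@5: {A,G} ∪ {T} = {A,G,T} (union, +1)
TU@5: {T} ∪ {C} = {C,T} (union, +1)
ABTUZ@5: {A,G,T} ∩ {C,T} = {T} (intersection, +0)
FL@5: {T} ∪ {A} = {A,T} (union, +1)
ABFLTUZ@5: {T} ∩ {A,T} = {T} (intersection, +0)
per-site changes: [3, 4, 4, 4, 4, 4]; total = 23

23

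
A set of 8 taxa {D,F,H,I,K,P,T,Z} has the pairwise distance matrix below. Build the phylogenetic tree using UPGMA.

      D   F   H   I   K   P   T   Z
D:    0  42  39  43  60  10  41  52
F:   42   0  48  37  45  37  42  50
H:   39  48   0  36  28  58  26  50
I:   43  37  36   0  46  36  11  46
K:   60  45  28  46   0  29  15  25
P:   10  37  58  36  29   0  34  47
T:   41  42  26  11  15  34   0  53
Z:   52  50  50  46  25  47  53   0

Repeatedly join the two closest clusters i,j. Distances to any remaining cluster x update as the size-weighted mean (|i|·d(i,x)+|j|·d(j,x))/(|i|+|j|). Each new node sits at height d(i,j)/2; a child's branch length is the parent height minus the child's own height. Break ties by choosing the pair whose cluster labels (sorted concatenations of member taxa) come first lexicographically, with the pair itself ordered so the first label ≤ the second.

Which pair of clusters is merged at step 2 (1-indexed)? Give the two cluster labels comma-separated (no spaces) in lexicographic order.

I,T

step 1: merge (D,P) at d=10; branch lengths D→5, P→5; new cluster DP
  updated: d(DP,F)=79/2, d(DP,H)=97/2, d(DP,I)=79/2, d(DP,K)=89/2, d(DP,T)=75/2, d(DP,Z)=99/2
step 2: merge (I,T) at d=11; branch lengths I→11/2, T→11/2; new cluster IT
  updated: d(DP,IT)=77/2, d(F,IT)=79/2, d(H,IT)=31, d(IT,K)=61/2, d(IT,Z)=99/2
step 3: merge (K,Z) at d=25; branch lengths K→25/2, Z→25/2; new cluster KZ
  updated: d(DP,KZ)=47, d(F,KZ)=95/2, d(H,KZ)=39, d(IT,KZ)=40
step 4: merge (H,IT) at d=31; branch lengths H→31/2, IT→10; new cluster HIT
  updated: d(DP,HIT)=251/6, d(F,HIT)=127/3, d(HIT,KZ)=119/3
step 5: merge (DP,F) at d=79/2; branch lengths DP→59/4, F→79/4; new cluster DFP
  updated: d(DFP,HIT)=42, d(DFP,KZ)=283/6
step 6: merge (HIT,KZ) at d=119/3; branch lengths HIT→13/3, KZ→22/3; new cluster HIKTZ
  updated: d(DFP,HIKTZ)=661/15
step 7: merge (DFP,HIKTZ) at d=661/15; branch lengths DFP→137/60, HIKTZ→11/5; new cluster DFHIKPTZ
final tree: (((D:5,P:5):59/4,F:79/4):137/60,((H:31/2,(I:11/2,T:11/2):10):13/3,(K:25/2,Z:25/2):22/3):11/5)
total length: 2443/20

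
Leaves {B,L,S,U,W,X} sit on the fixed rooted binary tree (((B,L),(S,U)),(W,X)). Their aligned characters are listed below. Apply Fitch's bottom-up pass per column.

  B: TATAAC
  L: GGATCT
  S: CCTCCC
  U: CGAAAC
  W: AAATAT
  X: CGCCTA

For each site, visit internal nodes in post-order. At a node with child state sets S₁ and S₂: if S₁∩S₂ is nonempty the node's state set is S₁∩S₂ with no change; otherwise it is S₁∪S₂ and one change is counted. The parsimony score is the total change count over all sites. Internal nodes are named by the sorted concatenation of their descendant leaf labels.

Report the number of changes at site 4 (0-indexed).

BL@0: {T} ∪ {G} = {G,T} (union, +1)
SU@0: {C} ∩ {C} = {C} (intersection, +0)
BLSU@0: {G,T} ∪ {C} = {C,G,T} (union, +1)
WX@0: {A} ∪ {C} = {A,C} (union, +1)
BLSUWX@0: {C,G,T} ∩ {A,C} = {C} (intersection, +0)
BL@1: {A} ∪ {G} = {A,G} (union, +1)
SU@1: {C} ∪ {G} = {C,G} (union, +1)
BLSU@1: {A,G} ∩ {C,G} = {G} (intersection, +0)
WX@1: {A} ∪ {G} = {A,G} (union, +1)
BLSUWX@1: {G} ∩ {A,G} = {G} (intersection, +0)
BL@2: {T} ∪ {A} = {A,T} (union, +1)
SU@2: {T} ∪ {A} = {A,T} (union, +1)
BLSU@2: {A,T} ∩ {A,T} = {A,T} (intersection, +0)
WX@2: {A} ∪ {C} = {A,C} (union, +1)
BLSUWX@2: {A,T} ∩ {A,C} = {A} (intersection, +0)
BL@3: {A} ∪ {T} = {A,T} (union, +1)
SU@3: {C} ∪ {A} = {A,C} (union, +1)
BLSU@3: {A,T} ∩ {A,C} = {A} (intersection, +0)
WX@3: {T} ∪ {C} = {C,T} (union, +1)
BLSUWX@3: {A} ∪ {C,T} = {A,C,T} (union, +1)
BL@4: {A} ∪ {C} = {A,C} (union, +1)
SU@4: {C} ∪ {A} = {A,C} (union, +1)
BLSU@4: {A,C} ∩ {A,C} = {A,C} (intersection, +0)
WX@4: {A} ∪ {T} = {A,T} (union, +1)
BLSUWX@4: {A,C} ∩ {A,T} = {A} (intersection, +0)
BL@5: {C} ∪ {T} = {C,T} (union, +1)
SU@5: {C} ∩ {C} = {C} (intersection, +0)
BLSU@5: {C,T} ∩ {C} = {C} (intersection, +0)
WX@5: {T} ∪ {A} = {A,T} (union, +1)
BLSUWX@5: {C} ∪ {A,T} = {A,C,T} (union, +1)
per-site changes: [3, 3, 3, 4, 3, 3]; total = 19

3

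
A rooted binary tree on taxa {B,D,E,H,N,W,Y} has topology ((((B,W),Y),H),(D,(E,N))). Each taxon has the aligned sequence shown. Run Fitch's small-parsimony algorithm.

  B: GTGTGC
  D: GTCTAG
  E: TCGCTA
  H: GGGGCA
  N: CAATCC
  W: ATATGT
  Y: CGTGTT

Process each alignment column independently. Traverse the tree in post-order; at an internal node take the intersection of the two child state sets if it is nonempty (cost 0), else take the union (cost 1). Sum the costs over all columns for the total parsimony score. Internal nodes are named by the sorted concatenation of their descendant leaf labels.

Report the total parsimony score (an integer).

site 0, node BW: B={G} ∪ W={A} → {A,G} (+1)
site 0, node BWY: BW={A,G} ∪ Y={C} → {A,C,G} (+1)
site 0, node BHWY: BWY={A,C,G} ∩ H={G} → {G} (+0)
site 0, node EN: E={T} ∪ N={C} → {C,T} (+1)
site 0, node DEN: D={G} ∪ EN={C,T} → {C,G,T} (+1)
site 0, node BDEHNWY: BHWY={G} ∩ DEN={C,G,T} → {G} (+0)
site 1, node BW: B={T} ∩ W={T} → {T} (+0)
site 1, node BWY: BW={T} ∪ Y={G} → {G,T} (+1)
site 1, node BHWY: BWY={G,T} ∩ H={G} → {G} (+0)
site 1, node EN: E={C} ∪ N={A} → {A,C} (+1)
site 1, node DEN: D={T} ∪ EN={A,C} → {A,C,T} (+1)
site 1, node BDEHNWY: BHWY={G} ∪ DEN={A,C,T} → {A,C,G,T} (+1)
site 2, node BW: B={G} ∪ W={A} → {A,G} (+1)
site 2, node BWY: BW={A,G} ∪ Y={T} → {A,G,T} (+1)
site 2, node BHWY: BWY={A,G,T} ∩ H={G} → {G} (+0)
site 2, node EN: E={G} ∪ N={A} → {A,G} (+1)
site 2, node DEN: D={C} ∪ EN={A,G} → {A,C,G} (+1)
site 2, node BDEHNWY: BHWY={G} ∩ DEN={A,C,G} → {G} (+0)
site 3, node BW: B={T} ∩ W={T} → {T} (+0)
site 3, node BWY: BW={T} ∪ Y={G} → {G,T} (+1)
site 3, node BHWY: BWY={G,T} ∩ H={G} → {G} (+0)
site 3, node EN: E={C} ∪ N={T} → {C,T} (+1)
site 3, node DEN: D={T} ∩ EN={C,T} → {T} (+0)
site 3, node BDEHNWY: BHWY={G} ∪ DEN={T} → {G,T} (+1)
site 4, node BW: B={G} ∩ W={G} → {G} (+0)
site 4, node BWY: BW={G} ∪ Y={T} → {G,T} (+1)
site 4, node BHWY: BWY={G,T} ∪ H={C} → {C,G,T} (+1)
site 4, node EN: E={T} ∪ N={C} → {C,T} (+1)
site 4, node DEN: D={A} ∪ EN={C,T} → {A,C,T} (+1)
site 4, node BDEHNWY: BHWY={C,G,T} ∩ DEN={A,C,T} → {C,T} (+0)
site 5, node BW: B={C} ∪ W={T} → {C,T} (+1)
site 5, node BWY: BW={C,T} ∩ Y={T} → {T} (+0)
site 5, node BHWY: BWY={T} ∪ H={A} → {A,T} (+1)
site 5, node EN: E={A} ∪ N={C} → {A,C} (+1)
site 5, node DEN: D={G} ∪ EN={A,C} → {A,C,G} (+1)
site 5, node BDEHNWY: BHWY={A,T} ∩ DEN={A,C,G} → {A} (+0)
per-site changes: [4, 4, 4, 3, 4, 4]; total = 23

23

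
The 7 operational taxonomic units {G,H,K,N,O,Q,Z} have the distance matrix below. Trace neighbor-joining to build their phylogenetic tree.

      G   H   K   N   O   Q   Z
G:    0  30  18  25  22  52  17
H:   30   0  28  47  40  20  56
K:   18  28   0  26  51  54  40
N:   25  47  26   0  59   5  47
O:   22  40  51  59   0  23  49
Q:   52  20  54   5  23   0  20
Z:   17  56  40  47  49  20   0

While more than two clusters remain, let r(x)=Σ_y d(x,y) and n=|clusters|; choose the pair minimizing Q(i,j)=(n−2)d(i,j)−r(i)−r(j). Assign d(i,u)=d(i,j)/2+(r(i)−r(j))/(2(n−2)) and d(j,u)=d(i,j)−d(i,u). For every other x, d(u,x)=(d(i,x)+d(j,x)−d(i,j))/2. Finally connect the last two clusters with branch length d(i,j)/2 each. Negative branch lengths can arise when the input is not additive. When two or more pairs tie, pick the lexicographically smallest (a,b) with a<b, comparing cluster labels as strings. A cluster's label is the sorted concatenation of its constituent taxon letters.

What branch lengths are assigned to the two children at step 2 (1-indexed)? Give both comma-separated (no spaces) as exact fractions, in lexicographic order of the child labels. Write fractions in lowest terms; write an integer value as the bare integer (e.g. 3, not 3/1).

-1/4,69/4

iteration 1: select N,Q (d=5, Q=-358); attach at lengths (6, -1); label the merged cluster NQ
  updated: d(G,NQ)=36, d(H,NQ)=31, d(K,NQ)=75/2, d(NQ,O)=77/2, d(NQ,Z)=31
iteration 2: select G,Z (d=17, Q=-248); attach at lengths (-1/4, 69/4); label the merged cluster GZ
  updated: d(GZ,H)=69/2, d(GZ,K)=41/2, d(GZ,NQ)=25, d(GZ,O)=27
iteration 3: select H,K (d=28, Q=-373/2); attach at lengths (161/12, 175/12); label the merged cluster HK
  updated: d(GZ,HK)=27/2, d(HK,NQ)=81/4, d(HK,O)=63/2
iteration 4: select GZ,O (d=27, Q=-217/2); attach at lengths (45/8, 171/8); label the merged cluster GOZ
  updated: d(GOZ,HK)=9, d(GOZ,NQ)=73/4
iteration 5: select GOZ,HK (d=9, Q=-95/2); attach at lengths (7/2, 11/2); label the merged cluster GHKOZ
  updated: d(GHKOZ,NQ)=59/4
iteration 6: select GHKOZ,NQ (d=59/4); attach at lengths (59/8, 59/8); label the merged cluster GHKNOQZ
final tree: ((((G:-1/4,Z:69/4):45/8,O:171/8):7/2,(H:161/12,K:175/12):11/2):59/8,(N:6,Q:-1):59/8)
total length: 403/4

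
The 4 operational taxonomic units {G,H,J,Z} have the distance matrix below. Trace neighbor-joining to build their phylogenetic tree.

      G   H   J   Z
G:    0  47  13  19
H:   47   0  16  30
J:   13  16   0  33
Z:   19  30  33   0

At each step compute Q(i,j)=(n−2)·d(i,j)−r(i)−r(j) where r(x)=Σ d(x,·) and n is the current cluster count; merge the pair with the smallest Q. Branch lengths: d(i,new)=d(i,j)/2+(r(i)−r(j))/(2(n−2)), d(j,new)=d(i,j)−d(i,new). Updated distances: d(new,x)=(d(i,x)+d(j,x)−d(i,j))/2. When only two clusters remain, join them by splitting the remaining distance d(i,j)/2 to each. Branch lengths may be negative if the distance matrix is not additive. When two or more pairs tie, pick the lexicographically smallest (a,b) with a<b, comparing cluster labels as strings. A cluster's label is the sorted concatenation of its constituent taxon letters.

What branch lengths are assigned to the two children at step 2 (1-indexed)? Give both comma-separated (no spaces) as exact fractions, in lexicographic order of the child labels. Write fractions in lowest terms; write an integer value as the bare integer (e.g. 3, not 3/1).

1. join G+Z (d=19, Q=-123) ⇒ GZ; edges |G|=35/4, |Z|=41/4
  updated: d(GZ,H)=29, d(GZ,J)=27/2
2. join GZ+H (d=29, Q=-117/2) ⇒ GHZ; edges |GZ|=53/4, |H|=63/4
  updated: d(GHZ,J)=1/4
3. join GHZ+J (d=1/4) ⇒ GHJZ; edges |GHZ|=1/8, |J|=1/8
final tree: (((G:35/4,Z:41/4):53/4,H:63/4):1/8,J:1/8)
total length: 193/4

53/4,63/4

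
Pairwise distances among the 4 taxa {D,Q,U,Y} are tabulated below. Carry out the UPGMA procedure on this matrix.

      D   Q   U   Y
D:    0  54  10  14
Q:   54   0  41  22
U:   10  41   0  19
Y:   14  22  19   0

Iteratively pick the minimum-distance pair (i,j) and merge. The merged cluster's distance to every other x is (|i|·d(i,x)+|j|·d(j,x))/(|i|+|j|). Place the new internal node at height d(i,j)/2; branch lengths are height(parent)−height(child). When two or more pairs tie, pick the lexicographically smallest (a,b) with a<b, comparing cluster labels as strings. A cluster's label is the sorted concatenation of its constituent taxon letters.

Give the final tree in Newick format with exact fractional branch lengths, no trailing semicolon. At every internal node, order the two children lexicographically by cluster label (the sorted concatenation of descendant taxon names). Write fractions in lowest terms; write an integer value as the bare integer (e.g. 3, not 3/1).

step 1: merge (D,U) at d=10; branch lengths D→5, U→5; new cluster DU
  updated: d(DU,Q)=95/2, d(DU,Y)=33/2
step 2: merge (DU,Y) at d=33/2; branch lengths DU→13/4, Y→33/4; new cluster DUY
  updated: d(DUY,Q)=39
step 3: merge (DUY,Q) at d=39; branch lengths DUY→45/4, Q→39/2; new cluster DQUY
final tree: (((D:5,U:5):13/4,Y:33/4):45/4,Q:39/2)
total length: 209/4

(((D:5,U:5):13/4,Y:33/4):45/4,Q:39/2)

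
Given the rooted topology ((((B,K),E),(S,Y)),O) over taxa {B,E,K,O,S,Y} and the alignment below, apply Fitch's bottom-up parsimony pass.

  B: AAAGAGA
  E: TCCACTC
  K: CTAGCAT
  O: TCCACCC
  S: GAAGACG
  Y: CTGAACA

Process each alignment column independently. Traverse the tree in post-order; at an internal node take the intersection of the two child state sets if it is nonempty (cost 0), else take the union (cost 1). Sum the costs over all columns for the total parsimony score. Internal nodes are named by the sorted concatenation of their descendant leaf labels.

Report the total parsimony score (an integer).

[col 0] BK: children B:{A}, K:{C} ∪→ {A,C}; cost 1
[col 0] BEK: children BK:{A,C}, E:{T} ∪→ {A,C,T}; cost 1
[col 0] SY: children S:{G}, Y:{C} ∪→ {C,G}; cost 1
[col 0] BEKSY: children BEK:{A,C,T}, SY:{C,G} ∩→ {C}; cost 0
[col 0] BEKOSY: children BEKSY:{C}, O:{T} ∪→ {C,T}; cost 1
[col 1] BK: children B:{A}, K:{T} ∪→ {A,T}; cost 1
[col 1] BEK: children BK:{A,T}, E:{C} ∪→ {A,C,T}; cost 1
[col 1] SY: children S:{A}, Y:{T} ∪→ {A,T}; cost 1
[col 1] BEKSY: children BEK:{A,C,T}, SY:{A,T} ∩→ {A,T}; cost 0
[col 1] BEKOSY: children BEKSY:{A,T}, O:{C} ∪→ {A,C,T}; cost 1
[col 2] BK: children B:{A}, K:{A} ∩→ {A}; cost 0
[col 2] BEK: children BK:{A}, E:{C} ∪→ {A,C}; cost 1
[col 2] SY: children S:{A}, Y:{G} ∪→ {A,G}; cost 1
[col 2] BEKSY: children BEK:{A,C}, SY:{A,G} ∩→ {A}; cost 0
[col 2] BEKOSY: children BEKSY:{A}, O:{C} ∪→ {A,C}; cost 1
[col 3] BK: children B:{G}, K:{G} ∩→ {G}; cost 0
[col 3] BEK: children BK:{G}, E:{A} ∪→ {A,G}; cost 1
[col 3] SY: children S:{G}, Y:{A} ∪→ {A,G}; cost 1
[col 3] BEKSY: children BEK:{A,G}, SY:{A,G} ∩→ {A,G}; cost 0
[col 3] BEKOSY: children BEKSY:{A,G}, O:{A} ∩→ {A}; cost 0
[col 4] BK: children B:{A}, K:{C} ∪→ {A,C}; cost 1
[col 4] BEK: children BK:{A,C}, E:{C} ∩→ {C}; cost 0
[col 4] SY: children S:{A}, Y:{A} ∩→ {A}; cost 0
[col 4] BEKSY: children BEK:{C}, SY:{A} ∪→ {A,C}; cost 1
[col 4] BEKOSY: children BEKSY:{A,C}, O:{C} ∩→ {C}; cost 0
[col 5] BK: children B:{G}, K:{A} ∪→ {A,G}; cost 1
[col 5] BEK: children BK:{A,G}, E:{T} ∪→ {A,G,T}; cost 1
[col 5] SY: children S:{C}, Y:{C} ∩→ {C}; cost 0
[col 5] BEKSY: children BEK:{A,G,T}, SY:{C} ∪→ {A,C,G,T}; cost 1
[col 5] BEKOSY: children BEKSY:{A,C,G,T}, O:{C} ∩→ {C}; cost 0
[col 6] BK: children B:{A}, K:{T} ∪→ {A,T}; cost 1
[col 6] BEK: children BK:{A,T}, E:{C} ∪→ {A,C,T}; cost 1
[col 6] SY: children S:{G}, Y:{A} ∪→ {A,G}; cost 1
[col 6] BEKSY: children BEK:{A,C,T}, SY:{A,G} ∩→ {A}; cost 0
[col 6] BEKOSY: children BEKSY:{A}, O:{C} ∪→ {A,C}; cost 1
per-site changes: [4, 4, 3, 2, 2, 3, 4]; total = 22

22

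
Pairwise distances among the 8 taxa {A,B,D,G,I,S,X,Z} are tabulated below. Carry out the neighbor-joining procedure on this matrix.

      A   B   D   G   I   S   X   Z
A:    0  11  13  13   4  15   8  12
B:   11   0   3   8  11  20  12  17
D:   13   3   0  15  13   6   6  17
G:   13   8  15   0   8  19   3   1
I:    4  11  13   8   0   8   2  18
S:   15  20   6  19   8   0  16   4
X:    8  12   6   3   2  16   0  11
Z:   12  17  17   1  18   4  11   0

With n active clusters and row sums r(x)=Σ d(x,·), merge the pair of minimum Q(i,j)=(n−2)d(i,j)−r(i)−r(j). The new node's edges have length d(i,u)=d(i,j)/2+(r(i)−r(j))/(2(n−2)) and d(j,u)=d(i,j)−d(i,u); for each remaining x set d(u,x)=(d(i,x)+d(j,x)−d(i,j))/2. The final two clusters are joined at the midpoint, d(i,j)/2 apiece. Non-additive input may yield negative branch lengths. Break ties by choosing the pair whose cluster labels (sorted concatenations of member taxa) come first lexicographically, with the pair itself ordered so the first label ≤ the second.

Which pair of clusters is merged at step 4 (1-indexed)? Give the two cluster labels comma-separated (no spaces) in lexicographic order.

iteration 1: select S,Z (d=4, Q=-144); attach at lengths (8/3, 4/3); label the merged cluster SZ
  updated: d(A,SZ)=23/2, d(B,SZ)=33/2, d(D,SZ)=19/2, d(G,SZ)=8, d(I,SZ)=11, d(SZ,X)=23/2
iteration 2: select B,D (d=3, Q=-106); attach at lengths (17/10, 13/10); label the merged cluster BD
  updated: d(A,BD)=21/2, d(BD,G)=10, d(BD,I)=21/2, d(BD,SZ)=23/2, d(BD,X)=15/2
iteration 3: select A,I (d=4, Q=-133/2); attach at lengths (55/16, 9/16); label the merged cluster AI
  updated: d(AI,BD)=17/2, d(AI,G)=17/2, d(AI,SZ)=37/4, d(AI,X)=3
iteration 4: select G,SZ (d=8, Q=-183/4); attach at lengths (53/24, 139/24); label the merged cluster GSZ
  updated: d(AI,GSZ)=39/8, d(BD,GSZ)=27/4, d(GSZ,X)=13/4
iteration 5: select AI,X (d=3, Q=-193/8); attach at lengths (69/32, 27/32); label the merged cluster AIX
  updated: d(AIX,BD)=13/2, d(AIX,GSZ)=41/16
iteration 6: select AIX,BD (d=13/2, Q=-253/16); attach at lengths (37/32, 171/32); label the merged cluster ABDIX
  updated: d(ABDIX,GSZ)=45/32
iteration 7: select ABDIX,GSZ (d=45/32); attach at lengths (45/64, 45/64); label the merged cluster ABDGISXZ
final tree: ((((A:55/16,I:9/16):69/32,X:27/32):37/32,(B:17/10,D:13/10):171/32):45/64,(G:53/24,(S:8/3,Z:4/3):139/24):45/64)
total length: 957/32

G,SZ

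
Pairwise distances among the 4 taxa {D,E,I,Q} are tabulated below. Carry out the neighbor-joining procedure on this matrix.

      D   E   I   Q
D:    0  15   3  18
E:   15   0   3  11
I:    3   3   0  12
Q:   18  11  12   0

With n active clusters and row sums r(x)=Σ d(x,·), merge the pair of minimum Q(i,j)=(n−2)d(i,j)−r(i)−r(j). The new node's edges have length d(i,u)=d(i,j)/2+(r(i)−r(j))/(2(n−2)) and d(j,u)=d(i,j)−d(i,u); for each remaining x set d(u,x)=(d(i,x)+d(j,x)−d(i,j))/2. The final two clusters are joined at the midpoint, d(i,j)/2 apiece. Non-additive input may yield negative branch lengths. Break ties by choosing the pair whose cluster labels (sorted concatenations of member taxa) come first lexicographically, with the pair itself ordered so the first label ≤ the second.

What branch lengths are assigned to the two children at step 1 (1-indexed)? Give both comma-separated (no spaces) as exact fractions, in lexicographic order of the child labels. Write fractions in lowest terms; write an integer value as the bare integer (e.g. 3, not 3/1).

6,-3

1. join D+I (d=3, Q=-48) ⇒ DI; edges |D|=6, |I|=-3
  updated: d(DI,E)=15/2, d(DI,Q)=27/2
2. join DI+E (d=15/2, Q=-32) ⇒ DEI; edges |DI|=5, |E|=5/2
  updated: d(DEI,Q)=17/2
3. join DEI+Q (d=17/2) ⇒ DEIQ; edges |DEI|=17/4, |Q|=17/4
final tree: (((D:6,I:-3):5,E:5/2):17/4,Q:17/4)
total length: 19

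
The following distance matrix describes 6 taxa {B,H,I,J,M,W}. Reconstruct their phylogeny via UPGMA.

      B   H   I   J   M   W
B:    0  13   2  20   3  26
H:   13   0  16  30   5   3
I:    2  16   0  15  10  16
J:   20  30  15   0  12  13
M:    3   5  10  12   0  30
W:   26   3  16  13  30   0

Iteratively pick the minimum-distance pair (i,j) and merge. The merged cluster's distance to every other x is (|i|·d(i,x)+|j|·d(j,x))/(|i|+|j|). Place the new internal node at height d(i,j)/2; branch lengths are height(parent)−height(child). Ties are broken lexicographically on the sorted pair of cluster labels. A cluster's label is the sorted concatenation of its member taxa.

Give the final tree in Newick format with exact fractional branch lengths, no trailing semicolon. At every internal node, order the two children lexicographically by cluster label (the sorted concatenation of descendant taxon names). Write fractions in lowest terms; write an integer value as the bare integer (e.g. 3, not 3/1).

iteration 1: select B,I (d=2); attach at lengths (1, 1); label the merged cluster BI
  updated: d(BI,H)=29/2, d(BI,J)=35/2, d(BI,M)=13/2, d(BI,W)=21
iteration 2: select H,W (d=3); attach at lengths (3/2, 3/2); label the merged cluster HW
  updated: d(BI,HW)=71/4, d(HW,J)=43/2, d(HW,M)=35/2
iteration 3: select BI,M (d=13/2); attach at lengths (9/4, 13/4); label the merged cluster BIM
  updated: d(BIM,HW)=53/3, d(BIM,J)=47/3
iteration 4: select BIM,J (d=47/3); attach at lengths (55/12, 47/6); label the merged cluster BIJM
  updated: d(BIJM,HW)=149/8
iteration 5: select BIJM,HW (d=149/8); attach at lengths (71/48, 125/16); label the merged cluster BHIJMW
final tree: ((((B:1,I:1):9/4,M:13/4):55/12,J:47/6):71/48,(H:3/2,W:3/2):125/16)
total length: 773/24

((((B:1,I:1):9/4,M:13/4):55/12,J:47/6):71/48,(H:3/2,W:3/2):125/16)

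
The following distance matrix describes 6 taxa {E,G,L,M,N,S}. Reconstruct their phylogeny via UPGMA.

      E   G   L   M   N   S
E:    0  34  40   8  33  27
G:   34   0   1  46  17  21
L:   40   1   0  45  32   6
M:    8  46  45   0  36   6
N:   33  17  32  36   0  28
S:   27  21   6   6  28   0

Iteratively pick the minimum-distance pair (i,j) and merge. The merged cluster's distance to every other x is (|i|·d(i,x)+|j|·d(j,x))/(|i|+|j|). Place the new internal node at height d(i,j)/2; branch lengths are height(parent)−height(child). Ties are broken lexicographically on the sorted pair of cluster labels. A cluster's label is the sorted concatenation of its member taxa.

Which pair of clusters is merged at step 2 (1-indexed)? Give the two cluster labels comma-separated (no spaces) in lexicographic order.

M,S

step 1: merge (G,L) at d=1; branch lengths G→1/2, L→1/2; new cluster GL
  updated: d(E,GL)=37, d(GL,M)=91/2, d(GL,N)=49/2, d(GL,S)=27/2
step 2: merge (M,S) at d=6; branch lengths M→3, S→3; new cluster MS
  updated: d(E,MS)=35/2, d(GL,MS)=59/2, d(MS,N)=32
step 3: merge (E,MS) at d=35/2; branch lengths E→35/4, MS→23/4; new cluster EMS
  updated: d(EMS,GL)=32, d(EMS,N)=97/3
step 4: merge (GL,N) at d=49/2; branch lengths GL→47/4, N→49/4; new cluster GLN
  updated: d(EMS,GLN)=289/9
step 5: merge (EMS,GLN) at d=289/9; branch lengths EMS→263/36, GLN→137/36; new cluster EGLMNS
final tree: ((E:35/4,(M:3,S:3):23/4):263/36,((G:1/2,L:1/2):47/4,N:49/4):137/36)
total length: 1019/18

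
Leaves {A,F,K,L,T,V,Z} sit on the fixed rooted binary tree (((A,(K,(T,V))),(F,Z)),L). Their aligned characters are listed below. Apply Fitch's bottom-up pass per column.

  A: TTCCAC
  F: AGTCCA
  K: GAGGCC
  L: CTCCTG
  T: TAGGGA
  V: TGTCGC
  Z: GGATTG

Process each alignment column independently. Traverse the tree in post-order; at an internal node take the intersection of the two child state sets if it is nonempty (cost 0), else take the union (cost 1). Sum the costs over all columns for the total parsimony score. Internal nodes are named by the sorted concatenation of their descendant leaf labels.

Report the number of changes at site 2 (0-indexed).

[col 0] TV: children T:{T}, V:{T} ∩→ {T}; cost 0
[col 0] KTV: children K:{G}, TV:{T} ∪→ {G,T}; cost 1
[col 0] AKTV: children A:{T}, KTV:{G,T} ∩→ {T}; cost 0
[col 0] FZ: children F:{A}, Z:{G} ∪→ {A,G}; cost 1
[col 0] AFKTVZ: children AKTV:{T}, FZ:{A,G} ∪→ {A,G,T}; cost 1
[col 0] AFKLTVZ: children AFKTVZ:{A,G,T}, L:{C} ∪→ {A,C,G,T}; cost 1
[col 1] TV: children T:{A}, V:{G} ∪→ {A,G}; cost 1
[col 1] KTV: children K:{A}, TV:{A,G} ∩→ {A}; cost 0
[col 1] AKTV: children A:{T}, KTV:{A} ∪→ {A,T}; cost 1
[col 1] FZ: children F:{G}, Z:{G} ∩→ {G}; cost 0
[col 1] AFKTVZ: children AKTV:{A,T}, FZ:{G} ∪→ {A,G,T}; cost 1
[col 1] AFKLTVZ: children AFKTVZ:{A,G,T}, L:{T} ∩→ {T}; cost 0
[col 2] TV: children T:{G}, V:{T} ∪→ {G,T}; cost 1
[col 2] KTV: children K:{G}, TV:{G,T} ∩→ {G}; cost 0
[col 2] AKTV: children A:{C}, KTV:{G} ∪→ {C,G}; cost 1
[col 2] FZ: children F:{T}, Z:{A} ∪→ {A,T}; cost 1
[col 2] AFKTVZ: children AKTV:{C,G}, FZ:{A,T} ∪→ {A,C,G,T}; cost 1
[col 2] AFKLTVZ: children AFKTVZ:{A,C,G,T}, L:{C} ∩→ {C}; cost 0
[col 3] TV: children T:{G}, V:{C} ∪→ {C,G}; cost 1
[col 3] KTV: children K:{G}, TV:{C,G} ∩→ {G}; cost 0
[col 3] AKTV: children A:{C}, KTV:{G} ∪→ {C,G}; cost 1
[col 3] FZ: children F:{C}, Z:{T} ∪→ {C,T}; cost 1
[col 3] AFKTVZ: children AKTV:{C,G}, FZ:{C,T} ∩→ {C}; cost 0
[col 3] AFKLTVZ: children AFKTVZ:{C}, L:{C} ∩→ {C}; cost 0
[col 4] TV: children T:{G}, V:{G} ∩→ {G}; cost 0
[col 4] KTV: children K:{C}, TV:{G} ∪→ {C,G}; cost 1
[col 4] AKTV: children A:{A}, KTV:{C,G} ∪→ {A,C,G}; cost 1
[col 4] FZ: children F:{C}, Z:{T} ∪→ {C,T}; cost 1
[col 4] AFKTVZ: children AKTV:{A,C,G}, FZ:{C,T} ∩→ {C}; cost 0
[col 4] AFKLTVZ: children AFKTVZ:{C}, L:{T} ∪→ {C,T}; cost 1
[col 5] TV: children T:{A}, V:{C} ∪→ {A,C}; cost 1
[col 5] KTV: children K:{C}, TV:{A,C} ∩→ {C}; cost 0
[col 5] AKTV: children A:{C}, KTV:{C} ∩→ {C}; cost 0
[col 5] FZ: children F:{A}, Z:{G} ∪→ {A,G}; cost 1
[col 5] AFKTVZ: children AKTV:{C}, FZ:{A,G} ∪→ {A,C,G}; cost 1
[col 5] AFKLTVZ: children AFKTVZ:{A,C,G}, L:{G} ∩→ {G}; cost 0
per-site changes: [4, 3, 4, 3, 4, 3]; total = 21

4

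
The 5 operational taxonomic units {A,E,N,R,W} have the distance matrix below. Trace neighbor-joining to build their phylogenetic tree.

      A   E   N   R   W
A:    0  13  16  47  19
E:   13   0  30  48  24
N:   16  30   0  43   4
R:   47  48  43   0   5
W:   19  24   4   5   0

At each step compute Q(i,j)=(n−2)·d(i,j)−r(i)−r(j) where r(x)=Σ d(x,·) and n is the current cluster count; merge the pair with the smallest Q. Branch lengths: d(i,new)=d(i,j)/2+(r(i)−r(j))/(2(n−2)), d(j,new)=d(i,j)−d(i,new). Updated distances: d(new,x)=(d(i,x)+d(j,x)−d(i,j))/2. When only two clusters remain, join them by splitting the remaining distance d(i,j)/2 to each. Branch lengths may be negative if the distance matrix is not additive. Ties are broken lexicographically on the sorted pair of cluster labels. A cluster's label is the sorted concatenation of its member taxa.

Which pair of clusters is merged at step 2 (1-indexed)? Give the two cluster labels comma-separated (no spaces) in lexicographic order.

step 1: merge (R,W) at d=5, Q=-180; branch lengths R→53/3, W→-38/3; new cluster RW
  updated: d(A,RW)=61/2, d(E,RW)=67/2, d(N,RW)=21
step 2: merge (A,E) at d=13, Q=-110; branch lengths A→9/4, E→43/4; new cluster AE
  updated: d(AE,N)=33/2, d(AE,RW)=51/2
step 3: merge (AE,N) at d=33/2, Q=-63; branch lengths AE→21/2, N→6; new cluster AEN
  updated: d(AEN,RW)=15
step 4: merge (AEN,RW) at d=15; branch lengths AEN→15/2, RW→15/2; new cluster AENRW
final tree: (((A:9/4,E:43/4):21/2,N:6):15/2,(R:53/3,W:-38/3):15/2)
total length: 99/2

A,E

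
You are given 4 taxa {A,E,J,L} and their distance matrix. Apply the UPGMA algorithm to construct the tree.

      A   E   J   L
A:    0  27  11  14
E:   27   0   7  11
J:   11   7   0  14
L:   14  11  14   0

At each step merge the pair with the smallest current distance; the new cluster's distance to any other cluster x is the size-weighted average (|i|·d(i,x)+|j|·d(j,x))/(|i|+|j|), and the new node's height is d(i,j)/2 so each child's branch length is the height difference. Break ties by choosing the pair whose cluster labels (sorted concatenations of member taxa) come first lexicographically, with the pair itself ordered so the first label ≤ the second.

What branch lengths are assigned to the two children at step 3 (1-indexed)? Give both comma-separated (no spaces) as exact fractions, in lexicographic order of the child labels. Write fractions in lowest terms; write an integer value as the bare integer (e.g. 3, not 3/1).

iteration 1: select E,J (d=7); attach at lengths (7/2, 7/2); label the merged cluster EJ
  updated: d(A,EJ)=19, d(EJ,L)=25/2
iteration 2: select EJ,L (d=25/2); attach at lengths (11/4, 25/4); label the merged cluster EJL
  updated: d(A,EJL)=52/3
iteration 3: select A,EJL (d=52/3); attach at lengths (26/3, 29/12); label the merged cluster AEJL
final tree: (A:26/3,((E:7/2,J:7/2):11/4,L:25/4):29/12)
total length: 325/12

26/3,29/12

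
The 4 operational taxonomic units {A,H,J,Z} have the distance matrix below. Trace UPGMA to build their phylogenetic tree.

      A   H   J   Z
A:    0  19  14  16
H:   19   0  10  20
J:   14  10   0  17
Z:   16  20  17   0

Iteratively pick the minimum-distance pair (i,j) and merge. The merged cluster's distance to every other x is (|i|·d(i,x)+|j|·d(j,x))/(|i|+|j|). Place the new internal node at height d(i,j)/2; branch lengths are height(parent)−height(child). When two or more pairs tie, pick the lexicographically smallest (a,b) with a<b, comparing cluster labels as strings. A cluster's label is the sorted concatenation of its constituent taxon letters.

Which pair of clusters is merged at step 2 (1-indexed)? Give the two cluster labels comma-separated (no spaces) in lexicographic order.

1. join H+J (d=10) ⇒ HJ; edges |H|=5, |J|=5
  updated: d(A,HJ)=33/2, d(HJ,Z)=37/2
2. join A+Z (d=16) ⇒ AZ; edges |A|=8, |Z|=8
  updated: d(AZ,HJ)=35/2
3. join AZ+HJ (d=35/2) ⇒ AHJZ; edges |AZ|=3/4, |HJ|=15/4
final tree: ((A:8,Z:8):3/4,(H:5,J:5):15/4)
total length: 61/2

A,Z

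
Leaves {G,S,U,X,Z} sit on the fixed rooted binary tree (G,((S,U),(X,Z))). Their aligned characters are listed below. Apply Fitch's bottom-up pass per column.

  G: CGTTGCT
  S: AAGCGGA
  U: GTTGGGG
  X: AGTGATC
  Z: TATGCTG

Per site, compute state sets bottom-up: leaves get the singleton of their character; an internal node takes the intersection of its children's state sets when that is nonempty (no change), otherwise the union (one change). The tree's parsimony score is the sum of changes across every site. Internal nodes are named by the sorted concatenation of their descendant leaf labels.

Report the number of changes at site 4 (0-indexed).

site 0, node SU: S={A} ∪ U={G} → {A,G} (+1)
site 0, node XZ: X={A} ∪ Z={T} → {A,T} (+1)
site 0, node SUXZ: SU={A,G} ∩ XZ={A,T} → {A} (+0)
site 0, node GSUXZ: G={C} ∪ SUXZ={A} → {A,C} (+1)
site 1, node SU: S={A} ∪ U={T} → {A,T} (+1)
site 1, node XZ: X={G} ∪ Z={A} → {A,G} (+1)
site 1, node SUXZ: SU={A,T} ∩ XZ={A,G} → {A} (+0)
site 1, node GSUXZ: G={G} ∪ SUXZ={A} → {A,G} (+1)
site 2, node SU: S={G} ∪ U={T} → {G,T} (+1)
site 2, node XZ: X={T} ∩ Z={T} → {T} (+0)
site 2, node SUXZ: SU={G,T} ∩ XZ={T} → {T} (+0)
site 2, node GSUXZ: G={T} ∩ SUXZ={T} → {T} (+0)
site 3, node SU: S={C} ∪ U={G} → {C,G} (+1)
site 3, node XZ: X={G} ∩ Z={G} → {G} (+0)
site 3, node SUXZ: SU={C,G} ∩ XZ={G} → {G} (+0)
site 3, node GSUXZ: G={T} ∪ SUXZ={G} → {G,T} (+1)
site 4, node SU: S={G} ∩ U={G} → {G} (+0)
site 4, node XZ: X={A} ∪ Z={C} → {A,C} (+1)
site 4, node SUXZ: SU={G} ∪ XZ={A,C} → {A,C,G} (+1)
site 4, node GSUXZ: G={G} ∩ SUXZ={A,C,G} → {G} (+0)
site 5, node SU: S={G} ∩ U={G} → {G} (+0)
site 5, node XZ: X={T} ∩ Z={T} → {T} (+0)
site 5, node SUXZ: SU={G} ∪ XZ={T} → {G,T} (+1)
site 5, node GSUXZ: G={C} ∪ SUXZ={G,T} → {C,G,T} (+1)
site 6, node SU: S={A} ∪ U={G} → {A,G} (+1)
site 6, node XZ: X={C} ∪ Z={G} → {C,G} (+1)
site 6, node SUXZ: SU={A,G} ∩ XZ={C,G} → {G} (+0)
site 6, node GSUXZ: G={T} ∪ SUXZ={G} → {G,T} (+1)
per-site changes: [3, 3, 1, 2, 2, 2, 3]; total = 16

2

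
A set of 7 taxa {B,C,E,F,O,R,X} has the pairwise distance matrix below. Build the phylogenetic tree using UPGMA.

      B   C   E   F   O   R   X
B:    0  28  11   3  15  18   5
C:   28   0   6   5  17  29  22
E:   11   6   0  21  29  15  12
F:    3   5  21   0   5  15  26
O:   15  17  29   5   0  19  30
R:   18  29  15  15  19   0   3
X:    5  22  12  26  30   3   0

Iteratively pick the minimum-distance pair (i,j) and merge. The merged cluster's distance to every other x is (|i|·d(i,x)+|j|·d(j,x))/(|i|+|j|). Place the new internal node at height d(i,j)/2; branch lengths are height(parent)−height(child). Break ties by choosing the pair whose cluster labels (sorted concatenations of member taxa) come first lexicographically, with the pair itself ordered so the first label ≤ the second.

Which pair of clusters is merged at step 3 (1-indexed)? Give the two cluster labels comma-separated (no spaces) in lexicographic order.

step 1: merge (B,F) at d=3; branch lengths B→3/2, F→3/2; new cluster BF
  updated: d(BF,C)=33/2, d(BF,E)=16, d(BF,O)=10, d(BF,R)=33/2, d(BF,X)=31/2
step 2: merge (R,X) at d=3; branch lengths R→3/2, X→3/2; new cluster RX
  updated: d(BF,RX)=16, d(C,RX)=51/2, d(E,RX)=27/2, d(O,RX)=49/2
step 3: merge (C,E) at d=6; branch lengths C→3, E→3; new cluster CE
  updated: d(BF,CE)=65/4, d(CE,O)=23, d(CE,RX)=39/2
step 4: merge (BF,O) at d=10; branch lengths BF→7/2, O→5; new cluster BFO
  updated: d(BFO,CE)=37/2, d(BFO,RX)=113/6
step 5: merge (BFO,CE) at d=37/2; branch lengths BFO→17/4, CE→25/4; new cluster BCEFO
  updated: d(BCEFO,RX)=191/10
step 6: merge (BCEFO,RX) at d=191/10; branch lengths BCEFO→3/10, RX→161/20; new cluster BCEFORX
final tree: ((((B:3/2,F:3/2):7/2,O:5):17/4,(C:3,E:3):25/4):3/10,(R:3/2,X:3/2):161/20)
total length: 787/20

C,E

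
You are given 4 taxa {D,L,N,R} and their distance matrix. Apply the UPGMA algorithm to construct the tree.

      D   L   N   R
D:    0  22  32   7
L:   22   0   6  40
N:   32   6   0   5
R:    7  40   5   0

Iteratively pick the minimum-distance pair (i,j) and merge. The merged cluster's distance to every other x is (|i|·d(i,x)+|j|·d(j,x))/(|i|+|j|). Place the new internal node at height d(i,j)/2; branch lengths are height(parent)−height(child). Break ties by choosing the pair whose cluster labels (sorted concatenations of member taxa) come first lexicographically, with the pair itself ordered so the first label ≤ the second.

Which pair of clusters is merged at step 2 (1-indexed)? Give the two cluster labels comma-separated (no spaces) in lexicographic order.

step 1: merge (N,R) at d=5; branch lengths N→5/2, R→5/2; new cluster NR
  updated: d(D,NR)=39/2, d(L,NR)=23
step 2: merge (D,NR) at d=39/2; branch lengths D→39/4, NR→29/4; new cluster DNR
  updated: d(DNR,L)=68/3
step 3: merge (DNR,L) at d=68/3; branch lengths DNR→19/12, L→34/3; new cluster DLNR
final tree: ((D:39/4,(N:5/2,R:5/2):29/4):19/12,L:34/3)
total length: 419/12

D,NR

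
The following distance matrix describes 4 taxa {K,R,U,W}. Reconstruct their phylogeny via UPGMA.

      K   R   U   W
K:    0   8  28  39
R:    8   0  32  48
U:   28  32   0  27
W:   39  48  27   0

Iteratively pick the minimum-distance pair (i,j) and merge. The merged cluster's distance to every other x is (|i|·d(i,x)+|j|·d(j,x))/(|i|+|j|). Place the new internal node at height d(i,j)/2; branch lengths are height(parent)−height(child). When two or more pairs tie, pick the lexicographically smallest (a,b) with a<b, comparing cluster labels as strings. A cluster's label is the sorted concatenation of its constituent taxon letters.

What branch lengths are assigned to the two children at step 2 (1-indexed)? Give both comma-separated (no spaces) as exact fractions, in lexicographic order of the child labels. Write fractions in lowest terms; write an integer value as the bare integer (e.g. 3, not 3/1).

step 1: merge (K,R) at d=8; branch lengths K→4, R→4; new cluster KR
  updated: d(KR,U)=30, d(KR,W)=87/2
step 2: merge (U,W) at d=27; branch lengths U→27/2, W→27/2; new cluster UW
  updated: d(KR,UW)=147/4
step 3: merge (KR,UW) at d=147/4; branch lengths KR→115/8, UW→39/8; new cluster KRUW
final tree: ((K:4,R:4):115/8,(U:27/2,W:27/2):39/8)
total length: 217/4

27/2,27/2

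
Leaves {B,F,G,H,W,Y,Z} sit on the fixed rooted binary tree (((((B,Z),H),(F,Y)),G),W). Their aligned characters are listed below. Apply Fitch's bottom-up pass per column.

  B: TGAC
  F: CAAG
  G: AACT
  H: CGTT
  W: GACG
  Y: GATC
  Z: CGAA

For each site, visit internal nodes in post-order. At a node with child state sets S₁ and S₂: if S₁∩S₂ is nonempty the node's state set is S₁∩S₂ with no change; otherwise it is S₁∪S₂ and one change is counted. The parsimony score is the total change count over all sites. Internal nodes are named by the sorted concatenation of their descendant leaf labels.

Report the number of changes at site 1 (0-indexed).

[col 0] BZ: children B:{T}, Z:{C} ∪→ {C,T}; cost 1
[col 0] BHZ: children BZ:{C,T}, H:{C} ∩→ {C}; cost 0
[col 0] FY: children F:{C}, Y:{G} ∪→ {C,G}; cost 1
[col 0] BFHYZ: children BHZ:{C}, FY:{C,G} ∩→ {C}; cost 0
[col 0] BFGHYZ: children BFHYZ:{C}, G:{A} ∪→ {A,C}; cost 1
[col 0] BFGHWYZ: children BFGHYZ:{A,C}, W:{G} ∪→ {A,C,G}; cost 1
[col 1] BZ: children B:{G}, Z:{G} ∩→ {G}; cost 0
[col 1] BHZ: children BZ:{G}, H:{G} ∩→ {G}; cost 0
[col 1] FY: children F:{A}, Y:{A} ∩→ {A}; cost 0
[col 1] BFHYZ: children BHZ:{G}, FY:{A} ∪→ {A,G}; cost 1
[col 1] BFGHYZ: children BFHYZ:{A,G}, G:{A} ∩→ {A}; cost 0
[col 1] BFGHWYZ: children BFGHYZ:{A}, W:{A} ∩→ {A}; cost 0
[col 2] BZ: children B:{A}, Z:{A} ∩→ {A}; cost 0
[col 2] BHZ: children BZ:{A}, H:{T} ∪→ {A,T}; cost 1
[col 2] FY: children F:{A}, Y:{T} ∪→ {A,T}; cost 1
[col 2] BFHYZ: children BHZ:{A,T}, FY:{A,T} ∩→ {A,T}; cost 0
[col 2] BFGHYZ: children BFHYZ:{A,T}, G:{C} ∪→ {A,C,T}; cost 1
[col 2] BFGHWYZ: children BFGHYZ:{A,C,T}, W:{C} ∩→ {C}; cost 0
[col 3] BZ: children B:{C}, Z:{A} ∪→ {A,C}; cost 1
[col 3] BHZ: children BZ:{A,C}, H:{T} ∪→ {A,C,T}; cost 1
[col 3] FY: children F:{G}, Y:{C} ∪→ {C,G}; cost 1
[col 3] BFHYZ: children BHZ:{A,C,T}, FY:{C,G} ∩→ {C}; cost 0
[col 3] BFGHYZ: children BFHYZ:{C}, G:{T} ∪→ {C,T}; cost 1
[col 3] BFGHWYZ: children BFGHYZ:{C,T}, W:{G} ∪→ {C,G,T}; cost 1
per-site changes: [4, 1, 3, 5]; total = 13

1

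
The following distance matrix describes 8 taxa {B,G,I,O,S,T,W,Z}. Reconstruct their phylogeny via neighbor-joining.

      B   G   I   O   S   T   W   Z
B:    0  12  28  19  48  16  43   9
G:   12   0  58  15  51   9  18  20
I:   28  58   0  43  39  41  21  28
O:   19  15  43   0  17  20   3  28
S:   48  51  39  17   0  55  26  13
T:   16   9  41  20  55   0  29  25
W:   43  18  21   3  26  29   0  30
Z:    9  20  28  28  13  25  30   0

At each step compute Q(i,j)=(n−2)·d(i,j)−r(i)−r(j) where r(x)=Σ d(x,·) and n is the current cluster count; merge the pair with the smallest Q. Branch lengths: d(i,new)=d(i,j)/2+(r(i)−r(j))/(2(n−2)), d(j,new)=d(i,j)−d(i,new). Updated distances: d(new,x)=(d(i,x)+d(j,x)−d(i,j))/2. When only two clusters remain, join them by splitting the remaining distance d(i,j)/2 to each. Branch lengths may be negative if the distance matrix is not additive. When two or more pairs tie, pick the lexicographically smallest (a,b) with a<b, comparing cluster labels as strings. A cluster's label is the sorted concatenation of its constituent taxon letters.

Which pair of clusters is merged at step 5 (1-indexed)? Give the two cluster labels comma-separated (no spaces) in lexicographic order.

BGT,OW

step 1: merge (G,T) at d=9, Q=-324; branch lengths G→7/2, T→11/2; new cluster GT
  updated: d(B,GT)=19/2, d(GT,I)=45, d(GT,O)=13, d(GT,S)=97/2, d(GT,W)=19, d(GT,Z)=18
step 2: merge (B,GT) at d=19/2, Q=-262; branch lengths B→51/10, GT→22/5; new cluster BGT
  updated: d(BGT,I)=127/4, d(BGT,O)=45/4, d(BGT,S)=87/2, d(BGT,W)=105/4, d(BGT,Z)=35/4
step 3: merge (O,W) at d=3, Q=-393/2; branch lengths O→1, W→2; new cluster OW
  updated: d(BGT,OW)=69/4, d(I,OW)=61/2, d(OW,S)=20, d(OW,Z)=55/2
step 4: merge (S,Z) at d=13, Q=-615/4; branch lengths S→103/8, Z→1/8; new cluster SZ
  updated: d(BGT,SZ)=157/8, d(I,SZ)=27, d(OW,SZ)=69/4
step 5: merge (BGT,OW) at d=69/4, Q=-793/8; branch lengths BGT→305/32, OW→247/32; new cluster BGOTW
  updated: d(BGOTW,I)=45/2, d(BGOTW,SZ)=157/16
step 6: merge (BGOTW,I) at d=45/2, Q=-949/16; branch lengths BGOTW→85/32, I→635/32; new cluster BGIOTW
  updated: d(BGIOTW,SZ)=229/32
step 7: merge (BGIOTW,SZ) at d=229/32; branch lengths BGIOTW→229/64, SZ→229/64; new cluster BGIOSTWZ
final tree: ((((B:51/10,(G:7/2,T:11/2):22/5):305/32,(O:1,W:2):247/32):85/32,I:635/32):229/64,(S:103/8,Z:1/8):229/64)
total length: 2605/32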